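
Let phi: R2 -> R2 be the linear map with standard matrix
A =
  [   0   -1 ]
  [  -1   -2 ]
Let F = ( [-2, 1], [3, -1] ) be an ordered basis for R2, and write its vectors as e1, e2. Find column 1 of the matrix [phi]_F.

[-1, -1]

Compute phi(e1) = A e1 = [-1, 0] in standard coordinates.
Then write this in F-coordinates: solve for y in y_1 e1 + y_2 e2 = [-1, 0].
This gives y = [-1, -1], which is column 1 of [phi]_F.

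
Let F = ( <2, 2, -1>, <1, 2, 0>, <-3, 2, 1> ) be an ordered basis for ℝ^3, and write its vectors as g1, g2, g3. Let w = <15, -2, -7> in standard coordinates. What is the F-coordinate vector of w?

<4, -2, -3>

[w]_F is the unique c with M c = w, where M has columns g1, ..., g3.
Solving this 3x3 system gives c = (4, -2, -3).
Check: 4g1 - 2g2 - 3g3 = <15, -2, -7>.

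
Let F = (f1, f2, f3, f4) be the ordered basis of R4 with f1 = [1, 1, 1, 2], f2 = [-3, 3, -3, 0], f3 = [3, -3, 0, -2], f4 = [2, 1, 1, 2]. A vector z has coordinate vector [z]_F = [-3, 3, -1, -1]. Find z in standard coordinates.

By definition z = -3f1 + 3f2 - f3 - f4.
Summing componentwise gives [-17, 8, -13, -6].

[-17, 8, -13, -6]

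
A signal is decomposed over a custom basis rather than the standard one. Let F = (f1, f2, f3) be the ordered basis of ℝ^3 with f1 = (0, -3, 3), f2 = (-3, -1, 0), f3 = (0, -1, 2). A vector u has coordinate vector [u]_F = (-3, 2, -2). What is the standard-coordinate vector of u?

The coordinates say u = -3f1 + 2f2 - 2f3; adding the scaled basis vectors gives (-6, 9, -13).

(-6, 9, -13)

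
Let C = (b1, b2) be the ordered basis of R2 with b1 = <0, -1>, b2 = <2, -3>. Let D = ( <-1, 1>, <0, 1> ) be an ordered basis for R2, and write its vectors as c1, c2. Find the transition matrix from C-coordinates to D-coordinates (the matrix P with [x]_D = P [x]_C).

[[0, -2], [-1, -1]]

Take x = bj: its C-coordinates are the j-th standard unit vector, so P e_j — column j of P — equals [bj]_D.
b1 = 0·c1 - c2, giving column 1 = <0, -1>; repeating for each j gives P = [[0, -2], [-1, -1]].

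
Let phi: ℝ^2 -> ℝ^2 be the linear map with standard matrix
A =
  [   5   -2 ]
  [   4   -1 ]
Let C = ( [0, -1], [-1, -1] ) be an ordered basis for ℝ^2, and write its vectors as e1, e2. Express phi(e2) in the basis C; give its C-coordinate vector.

[0, 3]

Column 2 of [phi]_C is the C-coordinate vector of phi(e2).
In standard coordinates phi(e2) = A e2 = [-3, -3].
Converting to C: [-3, -3] = 0·e1 + 3e2, so the coordinate vector is [0, 3].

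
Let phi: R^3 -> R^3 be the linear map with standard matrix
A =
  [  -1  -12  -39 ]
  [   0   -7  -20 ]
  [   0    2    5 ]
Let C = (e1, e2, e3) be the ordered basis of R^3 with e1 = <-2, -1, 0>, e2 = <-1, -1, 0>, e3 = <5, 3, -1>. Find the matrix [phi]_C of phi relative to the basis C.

The j-th column of [phi]_C is [phi(ej)]_C.
phi(e1) = A e1 = <14, 7, -2> = -3e1 + 2e2 + 2e3, so column 1 is <-3, 2, 2>.
Repeating for e2, e3 and assembling the columns gives [[-3, -2, -1], [2, 1, -1], [2, 2, -1]].

[[-3, -2, -1], [2, 1, -1], [2, 2, -1]]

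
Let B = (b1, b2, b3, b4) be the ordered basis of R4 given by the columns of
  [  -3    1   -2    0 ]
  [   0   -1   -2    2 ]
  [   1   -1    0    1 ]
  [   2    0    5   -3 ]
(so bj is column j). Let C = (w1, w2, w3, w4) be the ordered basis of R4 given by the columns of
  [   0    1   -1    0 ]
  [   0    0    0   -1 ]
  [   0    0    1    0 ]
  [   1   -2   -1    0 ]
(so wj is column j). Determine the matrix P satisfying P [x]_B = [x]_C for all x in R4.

Column j of P is [bj]_C, since P maps B-coordinates to C-coordinates.
Expressing b1 in C: b1 = -w1 - 2w2 + w3 + 0·w4, so column 1 of P is <-1, -2, 1, 0>.
Doing the same for each bj gives P = [[-1, -1, 1, 0], [-2, 0, -2, 1], [1, -1, 0, 1], [0, 1, 2, -2]].

[[-1, -1, 1, 0], [-2, 0, -2, 1], [1, -1, 0, 1], [0, 1, 2, -2]]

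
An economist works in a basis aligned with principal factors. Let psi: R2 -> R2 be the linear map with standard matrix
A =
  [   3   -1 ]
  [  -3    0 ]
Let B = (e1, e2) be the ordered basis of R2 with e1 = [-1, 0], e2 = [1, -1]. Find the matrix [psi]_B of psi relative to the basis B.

[[0, -1], [-3, 3]]

With P the matrix whose columns are e1, e2, [psi]_B = P^(-1) A P.
Column by column: psi(e1) = A e1 = [-3, 3]; its B-coordinates [0, -3] give column 1.
Continuing for each basis vector yields [psi]_B = [[0, -1], [-3, 3]].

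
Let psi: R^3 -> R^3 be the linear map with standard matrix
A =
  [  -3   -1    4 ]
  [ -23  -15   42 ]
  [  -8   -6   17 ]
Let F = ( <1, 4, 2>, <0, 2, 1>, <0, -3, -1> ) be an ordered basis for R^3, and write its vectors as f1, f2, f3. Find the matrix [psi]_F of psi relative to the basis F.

The j-th column of [psi]_F is [psi(fj)]_F.
psi(f1) = A f1 = <1, 1, 2> = f1 + 3f2 + 3f3, so column 1 is <1, 3, 3>.
Repeating for f2, f3 and assembling the columns gives [[1, 2, -1], [3, -1, 2], [3, -2, -1]].

[[1, 2, -1], [3, -1, 2], [3, -2, -1]]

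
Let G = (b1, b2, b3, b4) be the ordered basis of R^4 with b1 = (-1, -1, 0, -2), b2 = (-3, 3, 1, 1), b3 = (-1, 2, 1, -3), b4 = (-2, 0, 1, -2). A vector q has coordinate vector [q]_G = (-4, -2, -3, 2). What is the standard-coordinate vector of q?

(9, -8, -3, 11)

The coordinates say q = -4b1 - 2b2 - 3b3 + 2b4; adding the scaled basis vectors gives (9, -8, -3, 11).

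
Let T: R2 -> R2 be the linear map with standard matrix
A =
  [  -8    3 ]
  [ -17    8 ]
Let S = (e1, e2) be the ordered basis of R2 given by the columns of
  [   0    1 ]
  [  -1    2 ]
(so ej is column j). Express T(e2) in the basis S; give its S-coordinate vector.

(-3, -2)

Compute T(e2) = A e2 = (-2, -1) in standard coordinates.
Then write this in S-coordinates: solve for y in y_1 e1 + y_2 e2 = (-2, -1).
This gives y = (-3, -2), which is column 2 of [T]_S.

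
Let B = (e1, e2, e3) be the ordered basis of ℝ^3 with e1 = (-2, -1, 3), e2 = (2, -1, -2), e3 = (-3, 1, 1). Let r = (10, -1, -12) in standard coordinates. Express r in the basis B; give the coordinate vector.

Write r = c_1 e1 + ... + c_3 e3 and solve for the c_i.
Solving this 3x3 system gives c = (-2, 3, 0).
Check: -2e1 + 3e2 + 0·e3 = (10, -1, -12).

(-2, 3, 0)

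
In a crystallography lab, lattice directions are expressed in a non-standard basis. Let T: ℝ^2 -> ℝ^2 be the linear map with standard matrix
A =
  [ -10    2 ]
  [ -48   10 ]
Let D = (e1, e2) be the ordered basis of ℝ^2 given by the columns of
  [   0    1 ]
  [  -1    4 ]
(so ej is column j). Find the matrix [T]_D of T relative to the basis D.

With P the matrix whose columns are e1, e2, [T]_D = P^(-1) A P.
Column by column: T(e1) = A e1 = <-2, -10>; its D-coordinates <2, -2> give column 1.
Continuing for each basis vector yields [T]_D = [[2, 0], [-2, -2]].

[[2, 0], [-2, -2]]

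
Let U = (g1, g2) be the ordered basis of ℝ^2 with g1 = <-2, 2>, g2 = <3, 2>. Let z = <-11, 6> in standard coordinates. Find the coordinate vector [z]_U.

<4, -1>

We seek scalars with c_1 g1 + c_2 g2 = z; equivalently solve M c = z where the columns of M are g1, g2.
System: -2c_1 + 3c_2 = -11, 2c_1 + 2c_2 = 6; solving gives c_1 = 4, c_2 = -1.
Check: 4g1 - g2 = <-11, 6>.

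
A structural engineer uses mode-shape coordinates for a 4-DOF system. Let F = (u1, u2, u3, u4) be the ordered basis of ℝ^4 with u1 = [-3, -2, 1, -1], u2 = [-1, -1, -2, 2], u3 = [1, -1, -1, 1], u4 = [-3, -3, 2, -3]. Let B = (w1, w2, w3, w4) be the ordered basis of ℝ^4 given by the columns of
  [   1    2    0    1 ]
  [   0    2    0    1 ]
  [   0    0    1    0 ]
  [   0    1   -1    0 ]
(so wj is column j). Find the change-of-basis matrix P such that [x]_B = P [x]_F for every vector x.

Take x = uj: its F-coordinates are the j-th standard unit vector, so P e_j — column j of P — equals [uj]_B.
u1 = -w1 + 0·w2 + w3 - 2w4, giving column 1 = [-1, 0, 1, -2]; repeating for each j gives P = [[-1, 0, 2, 0], [0, 0, 0, -1], [1, -2, -1, 2], [-2, -1, -1, -1]].

[[-1, 0, 2, 0], [0, 0, 0, -1], [1, -2, -1, 2], [-2, -1, -1, -1]]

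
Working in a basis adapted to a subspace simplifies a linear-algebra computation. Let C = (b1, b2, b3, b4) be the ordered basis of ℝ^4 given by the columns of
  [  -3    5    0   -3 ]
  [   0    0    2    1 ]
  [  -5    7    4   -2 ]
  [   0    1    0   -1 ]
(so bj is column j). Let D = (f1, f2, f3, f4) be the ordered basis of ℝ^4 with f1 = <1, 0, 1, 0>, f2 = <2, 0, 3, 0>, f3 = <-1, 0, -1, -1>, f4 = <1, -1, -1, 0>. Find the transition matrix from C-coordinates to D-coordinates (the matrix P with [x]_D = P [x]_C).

[[1, 0, 2, 1], [-2, 2, 0, -1], [0, -1, 0, 1], [0, 0, -2, -1]]

Let M have columns bj and N have columns fj. Then for every x, N [x]_D = x = M [x]_C, so P = N^(-1) M.
Since det N = 1, N^(-1) has integer entries; multiplying gives P = [[1, 0, 2, 1], [-2, 2, 0, -1], [0, -1, 0, 1], [0, 0, -2, -1]].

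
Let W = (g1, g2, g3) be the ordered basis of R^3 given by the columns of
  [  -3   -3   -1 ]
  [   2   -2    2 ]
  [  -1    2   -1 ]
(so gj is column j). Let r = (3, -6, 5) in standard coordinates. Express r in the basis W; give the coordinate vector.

Write r = c_1 g1 + ... + c_3 g3 and solve for the c_i.
Row-reducing the augmented matrix [M | r] gives c = (-4, 2, 3).
Check: -4g1 + 2g2 + 3g3 = (3, -6, 5).

(-4, 2, 3)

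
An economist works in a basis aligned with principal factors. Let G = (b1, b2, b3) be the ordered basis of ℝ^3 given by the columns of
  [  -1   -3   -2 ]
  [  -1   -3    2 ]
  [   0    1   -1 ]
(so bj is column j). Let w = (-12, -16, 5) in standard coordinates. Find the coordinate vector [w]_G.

(2, 4, -1)

[w]_G is the unique c with M c = w, where M has columns b1, ..., b3.
Gaussian elimination on [M | w] yields c = (2, 4, -1).
Check: 2b1 + 4b2 - b3 = (-12, -16, 5).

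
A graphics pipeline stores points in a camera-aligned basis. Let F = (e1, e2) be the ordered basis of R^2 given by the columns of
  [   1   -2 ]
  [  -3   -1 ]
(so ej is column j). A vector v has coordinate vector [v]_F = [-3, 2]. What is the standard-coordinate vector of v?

[-7, 7]

By definition v = -3e1 + 2e2.
Summing componentwise gives [-7, 7].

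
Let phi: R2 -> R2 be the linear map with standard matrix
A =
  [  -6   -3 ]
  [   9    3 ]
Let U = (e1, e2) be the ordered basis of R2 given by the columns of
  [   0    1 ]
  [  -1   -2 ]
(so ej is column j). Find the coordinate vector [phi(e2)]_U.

Compute phi(e2) = A e2 = (0, 3) in standard coordinates.
Then write this in U-coordinates: solve for y in y_1 e1 + y_2 e2 = (0, 3).
This gives y = (-3, 0), which is column 2 of [phi]_U.

(-3, 0)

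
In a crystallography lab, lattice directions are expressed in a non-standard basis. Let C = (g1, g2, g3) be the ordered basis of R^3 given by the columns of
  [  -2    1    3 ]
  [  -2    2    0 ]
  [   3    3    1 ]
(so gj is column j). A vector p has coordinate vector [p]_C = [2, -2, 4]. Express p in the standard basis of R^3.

[6, -8, 4]

p = M [p]_C, where M has columns g1, ..., g3.
Carrying out the matrix-vector product, p = [6, -8, 4].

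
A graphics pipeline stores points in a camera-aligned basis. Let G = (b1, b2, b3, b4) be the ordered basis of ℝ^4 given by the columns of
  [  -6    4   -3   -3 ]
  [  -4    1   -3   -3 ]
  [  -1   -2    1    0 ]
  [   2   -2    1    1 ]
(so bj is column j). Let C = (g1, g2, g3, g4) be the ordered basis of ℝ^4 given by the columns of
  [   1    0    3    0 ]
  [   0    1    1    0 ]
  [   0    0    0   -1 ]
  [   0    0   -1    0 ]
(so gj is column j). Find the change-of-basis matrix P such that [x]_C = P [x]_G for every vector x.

[[0, -2, 0, 0], [-2, -1, -2, -2], [-2, 2, -1, -1], [1, 2, -1, 0]]

Let M have columns bj and N have columns gj. Then for every x, N [x]_C = x = M [x]_G, so P = N^(-1) M.
Since det N = -1, N^(-1) has integer entries; multiplying gives P = [[0, -2, 0, 0], [-2, -1, -2, -2], [-2, 2, -1, -1], [1, 2, -1, 0]].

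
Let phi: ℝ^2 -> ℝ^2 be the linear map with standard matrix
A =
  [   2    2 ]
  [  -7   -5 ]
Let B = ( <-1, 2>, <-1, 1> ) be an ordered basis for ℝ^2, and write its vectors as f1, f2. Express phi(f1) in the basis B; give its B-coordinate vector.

Compute phi(f1) = A f1 = <2, -3> in standard coordinates.
Then write this in B-coordinates: solve for y in y_1 f1 + y_2 f2 = <2, -3>.
This gives y = <-1, -1>, which is column 1 of [phi]_B.

<-1, -1>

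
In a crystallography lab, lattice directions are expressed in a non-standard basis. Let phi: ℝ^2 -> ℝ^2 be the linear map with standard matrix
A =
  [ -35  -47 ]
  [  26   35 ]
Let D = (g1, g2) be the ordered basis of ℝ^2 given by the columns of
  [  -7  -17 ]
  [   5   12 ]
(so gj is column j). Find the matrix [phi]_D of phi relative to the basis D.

[[1, -2], [-1, -1]]

With P the matrix whose columns are g1, g2, [phi]_D = P^(-1) A P.
Column by column: phi(g1) = A g1 = (10, -7); its D-coordinates (1, -1) give column 1.
Continuing for each basis vector yields [phi]_D = [[1, -2], [-1, -1]].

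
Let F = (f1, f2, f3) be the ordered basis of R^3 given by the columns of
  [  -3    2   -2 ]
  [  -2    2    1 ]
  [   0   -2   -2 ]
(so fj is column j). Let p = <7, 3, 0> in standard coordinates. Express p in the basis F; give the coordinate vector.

We seek scalars with c_1 f1 + ... + c_3 f3 = p; equivalently solve M c = p where the columns of M are f1, ..., f3.
Gaussian elimination on [M | p] yields c = (-1, 1, -1).
Check: -f1 + f2 - f3 = <7, 3, 0>.

<-1, 1, -1>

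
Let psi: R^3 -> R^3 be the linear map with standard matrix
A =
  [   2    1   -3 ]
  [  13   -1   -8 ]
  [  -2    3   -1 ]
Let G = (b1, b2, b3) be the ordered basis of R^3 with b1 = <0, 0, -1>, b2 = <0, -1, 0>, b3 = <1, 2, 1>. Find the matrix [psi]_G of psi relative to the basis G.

[[2, 2, -2], [-2, -3, -1], [3, -1, 1]]

With P the matrix whose columns are b1, ..., b3, [psi]_G = P^(-1) A P.
Column by column: psi(b1) = A b1 = <3, 8, 1>; its G-coordinates <2, -2, 3> give column 1.
Continuing for each basis vector yields [psi]_G = [[2, 2, -2], [-2, -3, -1], [3, -1, 1]].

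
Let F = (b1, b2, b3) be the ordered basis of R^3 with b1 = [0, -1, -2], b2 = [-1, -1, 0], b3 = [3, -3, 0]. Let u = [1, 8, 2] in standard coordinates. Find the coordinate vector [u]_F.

We seek scalars with c_1 b1 + ... + c_3 b3 = u; equivalently solve M c = u where the columns of M are b1, ..., b3.
Gaussian elimination on [M | u] yields c = (-1, -4, -1).
Check: -b1 - 4b2 - b3 = [1, 8, 2].

[-1, -4, -1]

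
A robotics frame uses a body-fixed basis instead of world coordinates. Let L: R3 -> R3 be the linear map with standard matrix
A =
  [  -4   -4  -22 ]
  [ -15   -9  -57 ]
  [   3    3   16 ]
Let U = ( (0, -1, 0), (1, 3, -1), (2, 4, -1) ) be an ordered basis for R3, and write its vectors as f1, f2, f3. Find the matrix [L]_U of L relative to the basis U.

Let P have columns f1, ..., f3. Then [L]_U = P^(-1) A P.
Here det P = 1, so P^(-1) is integer; computing A P first and then P^(-1)(A P) gives [[1, -1, 3], [2, 2, -2], [1, 2, 0]].

[[1, -1, 3], [2, 2, -2], [1, 2, 0]]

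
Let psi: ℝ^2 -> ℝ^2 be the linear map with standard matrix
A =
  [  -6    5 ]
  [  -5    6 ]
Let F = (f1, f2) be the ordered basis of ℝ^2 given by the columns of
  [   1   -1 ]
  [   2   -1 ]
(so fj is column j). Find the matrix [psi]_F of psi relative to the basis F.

The j-th column of [psi]_F is [psi(fj)]_F.
psi(f1) = A f1 = (4, 7) = 3f1 - f2, so column 1 is (3, -1).
Repeating for f2 and assembling the columns gives [[3, -2], [-1, -3]].

[[3, -2], [-1, -3]]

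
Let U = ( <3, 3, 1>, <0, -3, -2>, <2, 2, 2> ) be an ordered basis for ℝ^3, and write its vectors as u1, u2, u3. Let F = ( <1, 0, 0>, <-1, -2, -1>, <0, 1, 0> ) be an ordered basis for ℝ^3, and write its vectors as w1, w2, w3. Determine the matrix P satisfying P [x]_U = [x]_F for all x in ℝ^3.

Let M have columns uj and N have columns wj. Then for every x, N [x]_F = x = M [x]_U, so P = N^(-1) M.
Since det N = 1, N^(-1) has integer entries; multiplying gives P = [[2, 2, 0], [-1, 2, -2], [1, 1, -2]].

[[2, 2, 0], [-1, 2, -2], [1, 1, -2]]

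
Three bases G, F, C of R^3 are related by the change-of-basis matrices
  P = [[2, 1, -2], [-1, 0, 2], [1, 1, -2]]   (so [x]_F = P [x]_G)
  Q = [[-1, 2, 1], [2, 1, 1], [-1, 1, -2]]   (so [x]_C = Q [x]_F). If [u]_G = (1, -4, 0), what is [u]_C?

(-3, -8, 7)

Apply P to get F-coordinates (-2, -1, -3), then Q to get C-coordinates.
The result is [u]_C = (-3, -8, 7).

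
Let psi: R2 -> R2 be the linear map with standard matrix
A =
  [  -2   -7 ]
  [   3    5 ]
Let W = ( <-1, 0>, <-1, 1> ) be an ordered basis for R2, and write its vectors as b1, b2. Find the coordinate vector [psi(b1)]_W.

Compute psi(b1) = A b1 = <2, -3> in standard coordinates.
Then write this in W-coordinates: solve for y in y_1 b1 + y_2 b2 = <2, -3>.
This gives y = <1, -3>, which is column 1 of [psi]_W.

<1, -3>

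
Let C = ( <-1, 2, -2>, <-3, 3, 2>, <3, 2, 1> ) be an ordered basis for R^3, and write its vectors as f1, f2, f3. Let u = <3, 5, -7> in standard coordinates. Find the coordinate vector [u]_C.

<3, -1, 1>

We seek scalars with c_1 f1 + ... + c_3 f3 = u; equivalently solve M c = u where the columns of M are f1, ..., f3.
Gaussian elimination on [M | u] yields c = (3, -1, 1).
Check: 3f1 - f2 + f3 = <3, 5, -7>.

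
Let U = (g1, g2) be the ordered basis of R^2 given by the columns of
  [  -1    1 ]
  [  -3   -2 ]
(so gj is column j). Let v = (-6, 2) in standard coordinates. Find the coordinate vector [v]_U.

(2, -4)

[v]_U is the unique c with M c = v, where M has columns g1, g2.
System: -c_1 + c_2 = -6, -3c_1 - 2c_2 = 2; solving gives c_1 = 2, c_2 = -4.
Check: 2g1 - 4g2 = (-6, 2).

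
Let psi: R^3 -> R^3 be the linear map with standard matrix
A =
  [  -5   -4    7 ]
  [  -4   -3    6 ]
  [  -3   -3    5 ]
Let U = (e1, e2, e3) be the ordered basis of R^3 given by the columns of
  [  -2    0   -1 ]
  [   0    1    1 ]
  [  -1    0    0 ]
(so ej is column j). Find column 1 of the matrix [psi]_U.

[-1, 3, -1]

Column 1 of [psi]_U is the U-coordinate vector of psi(e1).
In standard coordinates psi(e1) = A e1 = [3, 2, 1].
Converting to U: [3, 2, 1] = -e1 + 3e2 - e3, so the coordinate vector is [-1, 3, -1].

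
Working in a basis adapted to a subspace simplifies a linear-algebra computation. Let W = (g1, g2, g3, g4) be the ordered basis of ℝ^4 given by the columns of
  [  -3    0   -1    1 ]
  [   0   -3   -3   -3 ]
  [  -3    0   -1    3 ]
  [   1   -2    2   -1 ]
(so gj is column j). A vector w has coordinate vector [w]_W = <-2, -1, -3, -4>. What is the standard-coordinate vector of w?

w = M [w]_W, where M has columns g1, ..., g4.
Carrying out the matrix-vector product, w = <5, 24, -3, -2>.

<5, 24, -3, -2>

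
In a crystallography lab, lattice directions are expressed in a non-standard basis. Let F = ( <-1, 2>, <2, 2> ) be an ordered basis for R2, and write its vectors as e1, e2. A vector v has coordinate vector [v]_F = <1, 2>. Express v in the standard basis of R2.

The coordinates say v = e1 + 2e2; adding the scaled basis vectors gives <3, 6>.

<3, 6>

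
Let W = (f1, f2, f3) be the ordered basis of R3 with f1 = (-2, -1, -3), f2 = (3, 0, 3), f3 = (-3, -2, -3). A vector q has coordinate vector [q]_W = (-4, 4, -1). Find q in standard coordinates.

The coordinates say q = -4f1 + 4f2 - f3; adding the scaled basis vectors gives (23, 6, 27).

(23, 6, 27)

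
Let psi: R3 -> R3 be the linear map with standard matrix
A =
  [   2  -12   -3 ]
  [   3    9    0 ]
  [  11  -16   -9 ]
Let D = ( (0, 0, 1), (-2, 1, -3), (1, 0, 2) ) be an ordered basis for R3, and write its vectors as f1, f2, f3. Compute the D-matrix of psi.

[[-3, 0, -2], [0, 3, 3], [-3, -1, 2]]

With P the matrix whose columns are f1, ..., f3, [psi]_D = P^(-1) A P.
Column by column: psi(f1) = A f1 = (-3, 0, -9); its D-coordinates (-3, 0, -3) give column 1.
Continuing for each basis vector yields [psi]_D = [[-3, 0, -2], [0, 3, 3], [-3, -1, 2]].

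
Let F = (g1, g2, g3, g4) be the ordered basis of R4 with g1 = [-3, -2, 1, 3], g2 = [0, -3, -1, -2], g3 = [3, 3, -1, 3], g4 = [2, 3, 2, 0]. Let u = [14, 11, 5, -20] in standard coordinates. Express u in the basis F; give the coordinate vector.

[-4, 1, -2, 4]

Write u = c_1 g1 + ... + c_4 g4 and solve for the c_i.
Solving this 4x4 system gives c = (-4, 1, -2, 4).
Check: -4g1 + g2 - 2g3 + 4g4 = [14, 11, 5, -20].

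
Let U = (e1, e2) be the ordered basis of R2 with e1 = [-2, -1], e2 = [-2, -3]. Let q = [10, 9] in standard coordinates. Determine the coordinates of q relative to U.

We seek scalars with c_1 e1 + c_2 e2 = q; equivalently solve M c = q where the columns of M are e1, e2.
System: -2c_1 - 2c_2 = 10, -c_1 - 3c_2 = 9; solving gives c_1 = -3, c_2 = -2.
Check: -3e1 - 2e2 = [10, 9].

[-3, -2]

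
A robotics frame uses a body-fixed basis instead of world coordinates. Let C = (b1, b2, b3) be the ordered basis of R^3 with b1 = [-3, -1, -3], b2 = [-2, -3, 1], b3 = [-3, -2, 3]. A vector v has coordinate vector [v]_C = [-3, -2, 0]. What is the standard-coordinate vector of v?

v = M [v]_C, where M has columns b1, ..., b3.
Carrying out the matrix-vector product, v = [13, 9, 7].

[13, 9, 7]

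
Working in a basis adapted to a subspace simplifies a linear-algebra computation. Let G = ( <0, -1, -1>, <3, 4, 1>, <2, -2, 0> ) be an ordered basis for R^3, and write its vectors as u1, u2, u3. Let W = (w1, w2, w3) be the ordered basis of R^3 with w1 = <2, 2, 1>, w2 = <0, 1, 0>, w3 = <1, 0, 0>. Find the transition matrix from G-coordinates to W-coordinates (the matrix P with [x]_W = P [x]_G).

[[-1, 1, 0], [1, 2, -2], [2, 1, 2]]

Let M have columns uj and N have columns wj. Then for every x, N [x]_W = x = M [x]_G, so P = N^(-1) M.
Since det N = -1, N^(-1) has integer entries; multiplying gives P = [[-1, 1, 0], [1, 2, -2], [2, 1, 2]].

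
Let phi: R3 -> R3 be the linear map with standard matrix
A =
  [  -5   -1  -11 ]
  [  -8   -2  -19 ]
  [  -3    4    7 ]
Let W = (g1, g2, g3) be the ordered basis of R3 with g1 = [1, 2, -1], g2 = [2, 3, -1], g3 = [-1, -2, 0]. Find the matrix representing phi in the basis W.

[[1, 2, 3], [1, -1, 2], [-1, 2, 0]]

Let P have columns g1, ..., g3. Then [phi]_W = P^(-1) A P.
Here det P = 1, so P^(-1) is integer; computing A P first and then P^(-1)(A P) gives [[1, 2, 3], [1, -1, 2], [-1, 2, 0]].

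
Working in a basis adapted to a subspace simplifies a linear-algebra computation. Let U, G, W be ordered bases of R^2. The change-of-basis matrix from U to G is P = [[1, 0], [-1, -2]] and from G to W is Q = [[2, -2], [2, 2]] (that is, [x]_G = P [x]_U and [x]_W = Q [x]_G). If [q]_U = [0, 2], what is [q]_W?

[8, -8]

Apply P to get G-coordinates [0, -4], then Q to get W-coordinates.
The result is [q]_W = [8, -8].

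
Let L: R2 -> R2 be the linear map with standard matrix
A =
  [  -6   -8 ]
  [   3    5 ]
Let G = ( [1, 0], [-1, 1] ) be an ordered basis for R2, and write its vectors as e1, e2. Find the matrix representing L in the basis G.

[[-3, 0], [3, 2]]

With P the matrix whose columns are e1, e2, [L]_G = P^(-1) A P.
Column by column: L(e1) = A e1 = [-6, 3]; its G-coordinates [-3, 3] give column 1.
Continuing for each basis vector yields [L]_G = [[-3, 0], [3, 2]].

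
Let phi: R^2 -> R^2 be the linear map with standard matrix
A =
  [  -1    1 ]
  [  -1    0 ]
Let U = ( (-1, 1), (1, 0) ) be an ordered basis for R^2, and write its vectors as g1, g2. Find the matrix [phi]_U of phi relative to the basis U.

[[1, -1], [3, -2]]

The j-th column of [phi]_U is [phi(gj)]_U.
phi(g1) = A g1 = (2, 1) = g1 + 3g2, so column 1 is (1, 3).
Repeating for g2 and assembling the columns gives [[1, -1], [3, -2]].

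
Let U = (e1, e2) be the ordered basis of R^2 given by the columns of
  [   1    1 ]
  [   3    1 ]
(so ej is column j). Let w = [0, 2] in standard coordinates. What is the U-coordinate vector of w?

[w]_U is the unique c with M c = w, where M has columns e1, e2.
System: c_1 + c_2 = 0, 3c_1 + c_2 = 2; solving gives c_1 = 1, c_2 = -1.
Check: e1 - e2 = [0, 2].

[1, -1]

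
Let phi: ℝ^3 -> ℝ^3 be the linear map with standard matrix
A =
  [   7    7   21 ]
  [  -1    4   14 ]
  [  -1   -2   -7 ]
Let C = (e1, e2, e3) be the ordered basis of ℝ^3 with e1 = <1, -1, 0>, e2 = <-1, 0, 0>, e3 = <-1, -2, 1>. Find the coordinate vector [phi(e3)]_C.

<-3, -1, -2>

Column 3 of [phi]_C is the C-coordinate vector of phi(e3).
In standard coordinates phi(e3) = A e3 = <0, 7, -2>.
Converting to C: <0, 7, -2> = -3e1 - e2 - 2e3, so the coordinate vector is <-3, -1, -2>.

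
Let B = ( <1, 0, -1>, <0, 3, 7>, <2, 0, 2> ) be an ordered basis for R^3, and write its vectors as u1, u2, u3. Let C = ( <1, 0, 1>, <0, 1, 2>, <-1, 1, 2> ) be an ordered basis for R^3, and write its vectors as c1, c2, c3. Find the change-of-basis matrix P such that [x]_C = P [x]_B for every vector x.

[[-1, 1, 2], [2, 2, 0], [-2, 1, 0]]

Take x = uj: its B-coordinates are the j-th standard unit vector, so P e_j — column j of P — equals [uj]_C.
u1 = -c1 + 2c2 - 2c3, giving column 1 = <-1, 2, -2>; repeating for each j gives P = [[-1, 1, 2], [2, 2, 0], [-2, 1, 0]].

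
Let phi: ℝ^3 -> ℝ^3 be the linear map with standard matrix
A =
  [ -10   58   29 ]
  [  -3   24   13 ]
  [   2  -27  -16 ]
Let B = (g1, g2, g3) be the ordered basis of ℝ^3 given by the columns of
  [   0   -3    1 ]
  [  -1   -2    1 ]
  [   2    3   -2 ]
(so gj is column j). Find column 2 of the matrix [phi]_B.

Compute phi(g2) = A g2 = <1, 0, 0> in standard coordinates.
Then write this in B-coordinates: solve for y in y_1 g1 + ... + y_3 g3 = <1, 0, 0>.
This gives y = <1, 0, 1>, which is column 2 of [phi]_B.

<1, 0, 1>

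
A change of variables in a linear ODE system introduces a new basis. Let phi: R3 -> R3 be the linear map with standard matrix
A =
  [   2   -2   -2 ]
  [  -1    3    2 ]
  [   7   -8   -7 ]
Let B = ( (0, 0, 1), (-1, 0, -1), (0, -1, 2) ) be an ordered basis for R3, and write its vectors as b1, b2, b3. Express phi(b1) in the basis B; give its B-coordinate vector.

(-1, 2, -2)

Column 1 of [phi]_B is the B-coordinate vector of phi(b1).
In standard coordinates phi(b1) = A b1 = (-2, 2, -7).
Converting to B: (-2, 2, -7) = -b1 + 2b2 - 2b3, so the coordinate vector is (-1, 2, -2).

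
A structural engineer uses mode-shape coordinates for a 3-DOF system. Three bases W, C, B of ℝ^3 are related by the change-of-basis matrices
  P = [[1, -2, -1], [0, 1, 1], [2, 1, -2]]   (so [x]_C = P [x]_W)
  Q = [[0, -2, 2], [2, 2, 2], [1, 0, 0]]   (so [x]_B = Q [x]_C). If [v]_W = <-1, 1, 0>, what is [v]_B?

Composing the changes, [v]_B = Q P [v]_W.
Q P = [[4, 0, -6], [6, 0, -4], [1, -2, -1]]; applying this to <-1, 1, 0> gives <-4, -6, -3>.

<-4, -6, -3>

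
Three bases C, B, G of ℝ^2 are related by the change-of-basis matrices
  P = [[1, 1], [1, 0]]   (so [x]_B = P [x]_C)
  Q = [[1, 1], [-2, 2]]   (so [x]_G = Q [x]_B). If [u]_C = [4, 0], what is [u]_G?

Composing the changes, [u]_G = Q P [u]_C.
Q P = [[2, 1], [0, -2]]; applying this to [4, 0] gives [8, 0].

[8, 0]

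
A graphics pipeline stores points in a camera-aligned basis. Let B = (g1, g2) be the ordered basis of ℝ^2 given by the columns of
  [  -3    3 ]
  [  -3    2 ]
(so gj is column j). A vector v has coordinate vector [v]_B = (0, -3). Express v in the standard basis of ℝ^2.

The coordinates say v = 0·g1 - 3g2; adding the scaled basis vectors gives (-9, -6).

(-9, -6)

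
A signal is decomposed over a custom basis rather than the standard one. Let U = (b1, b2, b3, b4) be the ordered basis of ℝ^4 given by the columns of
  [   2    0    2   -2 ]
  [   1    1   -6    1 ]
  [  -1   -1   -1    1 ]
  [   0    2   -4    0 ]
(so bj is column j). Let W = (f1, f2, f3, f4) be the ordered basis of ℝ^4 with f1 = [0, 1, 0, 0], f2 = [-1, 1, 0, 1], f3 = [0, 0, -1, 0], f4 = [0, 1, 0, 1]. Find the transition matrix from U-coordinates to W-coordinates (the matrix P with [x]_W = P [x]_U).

[[1, -1, -2, 1], [-2, 0, -2, 2], [1, 1, 1, -1], [2, 2, -2, -2]]

Let M have columns bj and N have columns fj. Then for every x, N [x]_W = x = M [x]_U, so P = N^(-1) M.
Since det N = -1, N^(-1) has integer entries; multiplying gives P = [[1, -1, -2, 1], [-2, 0, -2, 2], [1, 1, 1, -1], [2, 2, -2, -2]].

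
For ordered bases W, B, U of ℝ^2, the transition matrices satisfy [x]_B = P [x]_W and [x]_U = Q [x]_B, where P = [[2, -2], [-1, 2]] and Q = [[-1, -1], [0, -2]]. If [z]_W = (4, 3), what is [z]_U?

(-4, -4)

First [z]_B = P [z]_W = (2, 2).
Then [z]_U = Q [z]_B = (-4, -4).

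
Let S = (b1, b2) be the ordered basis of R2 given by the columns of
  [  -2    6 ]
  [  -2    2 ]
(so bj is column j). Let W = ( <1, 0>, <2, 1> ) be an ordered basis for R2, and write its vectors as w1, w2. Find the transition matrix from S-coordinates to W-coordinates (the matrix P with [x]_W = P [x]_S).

Let M have columns bj and N have columns wj. Then for every x, N [x]_W = x = M [x]_S, so P = N^(-1) M.
Since det N = 1, N^(-1) has integer entries; multiplying gives P = [[2, 2], [-2, 2]].

[[2, 2], [-2, 2]]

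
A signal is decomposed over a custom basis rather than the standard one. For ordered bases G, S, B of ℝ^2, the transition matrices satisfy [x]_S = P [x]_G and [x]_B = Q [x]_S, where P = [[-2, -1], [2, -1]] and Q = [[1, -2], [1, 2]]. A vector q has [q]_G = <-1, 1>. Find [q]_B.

<7, -5>

First [q]_S = P [q]_G = <1, -3>.
Then [q]_B = Q [q]_S = <7, -5>.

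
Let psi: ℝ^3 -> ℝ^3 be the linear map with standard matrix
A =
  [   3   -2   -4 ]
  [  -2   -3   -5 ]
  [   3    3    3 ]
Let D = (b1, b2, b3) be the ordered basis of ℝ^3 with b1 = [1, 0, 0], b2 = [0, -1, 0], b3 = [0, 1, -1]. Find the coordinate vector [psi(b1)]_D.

[3, -1, -3]

Column 1 of [psi]_D is the D-coordinate vector of psi(b1).
In standard coordinates psi(b1) = A b1 = [3, -2, 3].
Converting to D: [3, -2, 3] = 3b1 - b2 - 3b3, so the coordinate vector is [3, -1, -3].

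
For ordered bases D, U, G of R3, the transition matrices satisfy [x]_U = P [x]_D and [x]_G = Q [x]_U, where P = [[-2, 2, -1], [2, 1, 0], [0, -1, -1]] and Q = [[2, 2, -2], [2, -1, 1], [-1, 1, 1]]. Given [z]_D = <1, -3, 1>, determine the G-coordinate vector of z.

<-24, -15, 10>

Composing the changes, [z]_G = Q P [z]_D.
Q P = [[0, 8, 0], [-6, 2, -3], [4, -2, 0]]; applying this to <1, -3, 1> gives <-24, -15, 10>.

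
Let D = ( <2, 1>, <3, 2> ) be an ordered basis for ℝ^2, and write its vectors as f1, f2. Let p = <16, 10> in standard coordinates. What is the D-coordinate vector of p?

We seek scalars with c_1 f1 + c_2 f2 = p; equivalently solve M c = p where the columns of M are f1, f2.
System: 2c_1 + 3c_2 = 16, c_1 + 2c_2 = 10; solving gives c_1 = 2, c_2 = 4.
Check: 2f1 + 4f2 = <16, 10>.

<2, 4>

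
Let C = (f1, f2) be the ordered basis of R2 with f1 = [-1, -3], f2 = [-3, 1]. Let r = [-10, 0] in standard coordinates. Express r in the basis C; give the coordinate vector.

Write r = c_1 f1 + c_2 f2 and solve for the c_i.
System: -c_1 - 3c_2 = -10, -3c_1 + c_2 = 0; solving gives c_1 = 1, c_2 = 3.
Check: f1 + 3f2 = [-10, 0].

[1, 3]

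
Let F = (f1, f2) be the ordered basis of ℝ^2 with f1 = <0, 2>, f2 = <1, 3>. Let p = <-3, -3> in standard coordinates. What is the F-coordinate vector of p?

[p]_F is the unique c with M c = p, where M has columns f1, f2.
System: 0c_1 + c_2 = -3, 2c_1 + 3c_2 = -3; solving gives c_1 = 3, c_2 = -3.
Check: 3f1 - 3f2 = <-3, -3>.

<3, -3>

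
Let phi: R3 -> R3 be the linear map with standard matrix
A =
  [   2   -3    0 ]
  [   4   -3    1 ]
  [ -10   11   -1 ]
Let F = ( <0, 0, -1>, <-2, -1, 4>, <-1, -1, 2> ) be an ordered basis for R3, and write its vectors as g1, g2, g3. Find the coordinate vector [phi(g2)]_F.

<-3, 0, 1>

Column 2 of [phi]_F is the F-coordinate vector of phi(g2).
In standard coordinates phi(g2) = A g2 = <-1, -1, 5>.
Converting to F: <-1, -1, 5> = -3g1 + 0·g2 + g3, so the coordinate vector is <-3, 0, 1>.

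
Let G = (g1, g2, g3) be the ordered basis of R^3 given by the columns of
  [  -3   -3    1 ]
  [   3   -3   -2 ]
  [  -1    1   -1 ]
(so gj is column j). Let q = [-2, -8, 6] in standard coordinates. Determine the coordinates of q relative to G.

Write q = c_1 g1 + ... + c_3 g3 and solve for the c_i.
Row-reducing the augmented matrix [M | q] gives c = (-2, 2, -2).
Check: -2g1 + 2g2 - 2g3 = [-2, -8, 6].

[-2, 2, -2]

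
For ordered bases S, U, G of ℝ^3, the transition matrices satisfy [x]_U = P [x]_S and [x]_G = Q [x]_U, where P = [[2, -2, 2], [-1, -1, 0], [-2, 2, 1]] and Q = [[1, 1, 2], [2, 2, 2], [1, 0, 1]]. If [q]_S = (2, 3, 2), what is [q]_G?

First [q]_U = P [q]_S = (2, -5, 4).
Then [q]_G = Q [q]_U = (5, 2, 6).

(5, 2, 6)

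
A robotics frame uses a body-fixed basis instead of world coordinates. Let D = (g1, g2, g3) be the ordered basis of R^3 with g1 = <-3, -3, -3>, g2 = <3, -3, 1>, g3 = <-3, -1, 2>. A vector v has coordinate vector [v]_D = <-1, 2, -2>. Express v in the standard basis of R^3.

By definition v = -g1 + 2g2 - 2g3.
Summing componentwise gives <15, -1, 1>.

<15, -1, 1>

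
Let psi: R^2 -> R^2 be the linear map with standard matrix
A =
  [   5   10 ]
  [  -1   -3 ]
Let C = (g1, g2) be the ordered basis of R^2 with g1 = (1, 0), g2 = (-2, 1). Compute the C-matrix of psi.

The j-th column of [psi]_C is [psi(gj)]_C.
psi(g1) = A g1 = (5, -1) = 3g1 - g2, so column 1 is (3, -1).
Repeating for g2 and assembling the columns gives [[3, -2], [-1, -1]].

[[3, -2], [-1, -1]]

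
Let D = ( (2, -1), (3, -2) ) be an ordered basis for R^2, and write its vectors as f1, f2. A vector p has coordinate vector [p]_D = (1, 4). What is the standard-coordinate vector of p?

p = M [p]_D, where M has columns f1, f2.
Carrying out the matrix-vector product, p = (14, -9).

(14, -9)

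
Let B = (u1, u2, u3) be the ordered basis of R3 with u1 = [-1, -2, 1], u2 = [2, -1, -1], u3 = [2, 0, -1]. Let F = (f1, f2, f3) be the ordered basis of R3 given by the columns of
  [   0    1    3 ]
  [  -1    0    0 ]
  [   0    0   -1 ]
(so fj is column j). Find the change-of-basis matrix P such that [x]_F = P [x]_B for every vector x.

[[2, 1, 0], [2, -1, -1], [-1, 1, 1]]

Column j of P is [uj]_F, since P maps B-coordinates to F-coordinates.
Expressing u1 in F: u1 = 2f1 + 2f2 - f3, so column 1 of P is [2, 2, -1].
Doing the same for each uj gives P = [[2, 1, 0], [2, -1, -1], [-1, 1, 1]].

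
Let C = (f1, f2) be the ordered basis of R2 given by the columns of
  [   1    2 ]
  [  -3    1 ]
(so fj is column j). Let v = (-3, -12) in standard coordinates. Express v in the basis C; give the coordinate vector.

We seek scalars with c_1 f1 + c_2 f2 = v; equivalently solve M c = v where the columns of M are f1, f2.
System: c_1 + 2c_2 = -3, -3c_1 + c_2 = -12; solving gives c_1 = 3, c_2 = -3.
Check: 3f1 - 3f2 = (-3, -12).

(3, -3)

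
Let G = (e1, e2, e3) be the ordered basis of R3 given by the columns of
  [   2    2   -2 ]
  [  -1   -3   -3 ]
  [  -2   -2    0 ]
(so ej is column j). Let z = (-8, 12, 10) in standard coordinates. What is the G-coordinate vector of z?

(-3, -2, -1)

We seek scalars with c_1 e1 + ... + c_3 e3 = z; equivalently solve M c = z where the columns of M are e1, ..., e3.
Row-reducing the augmented matrix [M | z] gives c = (-3, -2, -1).
Check: -3e1 - 2e2 - e3 = (-8, 12, 10).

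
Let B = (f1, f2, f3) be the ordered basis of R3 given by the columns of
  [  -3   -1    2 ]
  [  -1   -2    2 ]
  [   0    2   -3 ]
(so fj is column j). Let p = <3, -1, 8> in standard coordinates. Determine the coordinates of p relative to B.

[p]_B is the unique c with M c = p, where M has columns f1, ..., f3.
Gaussian elimination on [M | p] yields c = (-3, -2, -4).
Check: -3f1 - 2f2 - 4f3 = <3, -1, 8>.

<-3, -2, -4>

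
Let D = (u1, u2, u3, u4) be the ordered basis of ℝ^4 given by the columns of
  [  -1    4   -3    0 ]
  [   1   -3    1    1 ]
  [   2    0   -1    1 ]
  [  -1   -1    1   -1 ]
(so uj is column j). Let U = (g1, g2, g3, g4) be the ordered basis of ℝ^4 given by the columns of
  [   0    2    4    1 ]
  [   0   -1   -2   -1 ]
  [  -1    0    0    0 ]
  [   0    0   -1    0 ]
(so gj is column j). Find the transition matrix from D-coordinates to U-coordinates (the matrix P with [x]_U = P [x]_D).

Take x = uj: its D-coordinates are the j-th standard unit vector, so P e_j — column j of P — equals [uj]_U.
u1 = -2g1 - 2g2 + g3 - g4, giving column 1 = [-2, -2, 1, -1]; repeating for each j gives P = [[-2, 0, 1, -1], [-2, -1, 0, -1], [1, 1, -1, 1], [-1, 2, 1, -2]].

[[-2, 0, 1, -1], [-2, -1, 0, -1], [1, 1, -1, 1], [-1, 2, 1, -2]]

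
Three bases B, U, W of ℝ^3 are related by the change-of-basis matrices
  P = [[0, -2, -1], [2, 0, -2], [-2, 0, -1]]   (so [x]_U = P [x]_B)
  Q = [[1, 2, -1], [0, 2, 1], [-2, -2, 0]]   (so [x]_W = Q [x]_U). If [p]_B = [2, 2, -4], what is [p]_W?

First [p]_U = P [p]_B = [0, 12, 0].
Then [p]_W = Q [p]_U = [24, 24, -24].

[24, 24, -24]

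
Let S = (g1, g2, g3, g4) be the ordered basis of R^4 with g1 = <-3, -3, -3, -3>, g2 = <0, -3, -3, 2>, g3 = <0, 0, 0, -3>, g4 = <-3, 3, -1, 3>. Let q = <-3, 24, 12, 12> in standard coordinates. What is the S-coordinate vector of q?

We seek scalars with c_1 g1 + ... + c_4 g4 = q; equivalently solve M c = q where the columns of M are g1, ..., g4.
Solving this 4x4 system gives c = (-2, -3, -1, 3).
Check: -2g1 - 3g2 - g3 + 3g4 = <-3, 24, 12, 12>.

<-2, -3, -1, 3>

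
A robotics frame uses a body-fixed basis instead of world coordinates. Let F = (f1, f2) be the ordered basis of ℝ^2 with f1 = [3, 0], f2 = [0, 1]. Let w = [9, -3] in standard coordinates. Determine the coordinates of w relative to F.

[w]_F is the unique c with M c = w, where M has columns f1, f2.
System: 3c_1 + 0c_2 = 9, 0c_1 + c_2 = -3; solving gives c_1 = 3, c_2 = -3.
Check: 3f1 - 3f2 = [9, -3].

[3, -3]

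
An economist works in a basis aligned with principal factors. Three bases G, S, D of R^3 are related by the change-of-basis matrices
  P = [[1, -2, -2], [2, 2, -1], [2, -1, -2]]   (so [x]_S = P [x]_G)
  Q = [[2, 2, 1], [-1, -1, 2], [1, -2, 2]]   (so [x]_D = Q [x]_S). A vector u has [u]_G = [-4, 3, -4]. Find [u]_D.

Composing the changes, [u]_D = Q P [u]_G.
Q P = [[8, -1, -8], [1, -2, -1], [1, -8, -4]]; applying this to [-4, 3, -4] gives [-3, -6, -12].

[-3, -6, -12]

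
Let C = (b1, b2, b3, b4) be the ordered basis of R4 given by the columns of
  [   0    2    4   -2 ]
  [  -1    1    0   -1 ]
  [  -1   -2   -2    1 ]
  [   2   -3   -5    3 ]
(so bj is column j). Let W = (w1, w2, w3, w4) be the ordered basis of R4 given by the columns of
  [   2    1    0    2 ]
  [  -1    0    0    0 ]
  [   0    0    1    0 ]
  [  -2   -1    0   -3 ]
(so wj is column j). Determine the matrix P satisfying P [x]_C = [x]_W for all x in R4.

Column j of P is [bj]_W, since P maps C-coordinates to W-coordinates.
Expressing b1 in W: b1 = w1 + 2w2 - w3 - 2w4, so column 1 of P is [1, 2, -1, -2].
Doing the same for each bj gives P = [[1, -1, 0, 1], [2, 2, 2, -2], [-1, -2, -2, 1], [-2, 1, 1, -1]].

[[1, -1, 0, 1], [2, 2, 2, -2], [-1, -2, -2, 1], [-2, 1, 1, -1]]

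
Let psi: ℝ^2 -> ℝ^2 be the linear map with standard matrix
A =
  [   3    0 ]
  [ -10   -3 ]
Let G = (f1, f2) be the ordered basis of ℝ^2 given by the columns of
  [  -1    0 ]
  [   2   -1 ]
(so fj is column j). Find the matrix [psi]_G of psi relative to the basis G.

The j-th column of [psi]_G is [psi(fj)]_G.
psi(f1) = A f1 = <-3, 4> = 3f1 + 2f2, so column 1 is <3, 2>.
Repeating for f2 and assembling the columns gives [[3, 0], [2, -3]].

[[3, 0], [2, -3]]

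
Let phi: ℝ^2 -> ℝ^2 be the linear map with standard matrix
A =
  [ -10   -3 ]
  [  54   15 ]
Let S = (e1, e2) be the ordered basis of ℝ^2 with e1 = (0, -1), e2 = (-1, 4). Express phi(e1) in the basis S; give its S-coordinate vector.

(3, -3)

Column 1 of [phi]_S is the S-coordinate vector of phi(e1).
In standard coordinates phi(e1) = A e1 = (3, -15).
Converting to S: (3, -15) = 3e1 - 3e2, so the coordinate vector is (3, -3).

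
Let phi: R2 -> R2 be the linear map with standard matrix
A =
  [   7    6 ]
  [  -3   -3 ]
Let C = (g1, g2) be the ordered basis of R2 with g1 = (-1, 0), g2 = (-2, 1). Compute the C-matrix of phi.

Let P have columns g1, g2. Then [phi]_C = P^(-1) A P.
Here det P = -1, so P^(-1) is integer; computing A P first and then P^(-1)(A P) gives [[1, 2], [3, 3]].

[[1, 2], [3, 3]]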